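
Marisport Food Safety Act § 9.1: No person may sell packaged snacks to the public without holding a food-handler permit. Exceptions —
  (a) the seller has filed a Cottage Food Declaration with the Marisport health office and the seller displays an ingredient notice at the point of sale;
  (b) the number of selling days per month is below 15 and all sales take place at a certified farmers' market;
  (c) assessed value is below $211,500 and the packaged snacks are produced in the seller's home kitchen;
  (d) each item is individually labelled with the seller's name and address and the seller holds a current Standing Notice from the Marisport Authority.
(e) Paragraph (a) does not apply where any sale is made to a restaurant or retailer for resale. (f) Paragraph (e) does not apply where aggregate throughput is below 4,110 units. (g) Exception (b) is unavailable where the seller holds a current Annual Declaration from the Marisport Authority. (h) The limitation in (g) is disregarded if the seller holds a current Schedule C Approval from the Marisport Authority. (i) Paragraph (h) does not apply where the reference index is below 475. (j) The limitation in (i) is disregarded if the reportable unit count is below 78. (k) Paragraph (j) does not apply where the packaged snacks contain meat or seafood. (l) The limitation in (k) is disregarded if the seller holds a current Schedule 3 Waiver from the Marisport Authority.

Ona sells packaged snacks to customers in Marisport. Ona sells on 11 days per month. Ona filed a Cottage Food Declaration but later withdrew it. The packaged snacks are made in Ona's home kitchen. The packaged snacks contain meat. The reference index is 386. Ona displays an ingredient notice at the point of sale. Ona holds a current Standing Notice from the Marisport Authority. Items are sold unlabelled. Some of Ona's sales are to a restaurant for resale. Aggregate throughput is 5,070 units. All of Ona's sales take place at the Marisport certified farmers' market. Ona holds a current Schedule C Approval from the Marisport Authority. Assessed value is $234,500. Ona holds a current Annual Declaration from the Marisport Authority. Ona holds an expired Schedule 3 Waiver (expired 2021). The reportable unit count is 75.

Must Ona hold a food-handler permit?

Yes — Ona must hold a food-handler permit.

Exception (a) fails — the Cottage Food Declaration was withdrawn.
All of (b)'s requirements are met (the number of selling days per month is 11, below the 15 limit; all sales are at a certified farmers' market). But applying paragraphs (g)–(l): (g) is engaged — a current Annual Declaration is held. (h) operates (a current Schedule C Approval is held), but is displaced by (i): (i) is engaged — the reference index is 386, below the 475 limit. (j) operates (the reportable unit count is 75, below the 78 limit), but yields to (k): (k) is engaged — the packaged snacks contain meat. (l), which would lift (k), is not engaged — no current Schedule 3 Waiver is held. Exception (b) does not apply.
Exception (c) requires that assessed value is below $211,500; but assessed value is $234,500, not below $211,500, so (c) is unavailable.
Exception (d) fails — items are sold unlabelled.
No exception displaces § 9.1.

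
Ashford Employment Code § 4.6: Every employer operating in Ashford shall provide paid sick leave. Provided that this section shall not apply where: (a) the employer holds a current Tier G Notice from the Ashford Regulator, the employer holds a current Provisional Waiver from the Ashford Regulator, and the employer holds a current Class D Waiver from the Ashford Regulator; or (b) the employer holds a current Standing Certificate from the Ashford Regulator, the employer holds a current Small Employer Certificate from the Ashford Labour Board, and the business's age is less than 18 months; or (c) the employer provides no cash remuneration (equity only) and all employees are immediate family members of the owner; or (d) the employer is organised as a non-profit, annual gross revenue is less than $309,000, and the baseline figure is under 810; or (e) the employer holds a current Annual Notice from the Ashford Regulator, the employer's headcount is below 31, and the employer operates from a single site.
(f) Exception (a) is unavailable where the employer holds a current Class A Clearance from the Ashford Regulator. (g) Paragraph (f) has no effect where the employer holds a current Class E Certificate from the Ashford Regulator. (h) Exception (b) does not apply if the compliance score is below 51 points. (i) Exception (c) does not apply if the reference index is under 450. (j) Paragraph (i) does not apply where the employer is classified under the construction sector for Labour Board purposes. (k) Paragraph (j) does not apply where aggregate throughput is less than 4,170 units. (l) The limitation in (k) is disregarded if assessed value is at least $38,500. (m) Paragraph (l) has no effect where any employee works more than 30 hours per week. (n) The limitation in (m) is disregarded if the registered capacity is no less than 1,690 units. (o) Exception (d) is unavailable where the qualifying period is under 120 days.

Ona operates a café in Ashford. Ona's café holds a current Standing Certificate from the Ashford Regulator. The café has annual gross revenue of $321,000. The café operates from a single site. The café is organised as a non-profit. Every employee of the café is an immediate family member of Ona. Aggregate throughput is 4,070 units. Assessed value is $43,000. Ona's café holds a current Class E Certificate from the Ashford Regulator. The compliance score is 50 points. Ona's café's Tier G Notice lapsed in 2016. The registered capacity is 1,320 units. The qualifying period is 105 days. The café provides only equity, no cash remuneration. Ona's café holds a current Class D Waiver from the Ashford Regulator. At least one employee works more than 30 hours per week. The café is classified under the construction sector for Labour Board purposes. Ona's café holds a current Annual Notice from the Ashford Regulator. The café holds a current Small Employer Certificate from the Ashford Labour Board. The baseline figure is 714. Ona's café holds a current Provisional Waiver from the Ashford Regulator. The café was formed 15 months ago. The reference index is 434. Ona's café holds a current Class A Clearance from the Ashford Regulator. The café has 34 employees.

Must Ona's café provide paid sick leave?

Yes — Ona's café must provide paid sick leave.

Exception (a) fails — the Tier G Notice is not current.
Exception (b) is satisfied on its face — a current Standing Certificate is held; a current Small Employer Certificate is held; the business's age is 15 months, less than the 18 months limit. But applying paragraph (h): (h) is triggered — the compliance score is 50 points, below the 51 points limit. (b) is therefore removed.
Exception (c) is satisfied on its face — remuneration is equity-only; every employee is an immediate family member. But: (i) is triggered — the reference index is 434, under the 450 limit. (j) would limit (i) — the café is classified under the construction sector — but (k) sets (j) aside: (k) applies — aggregate throughput is 4,070 units, less than the 4,170 units limit. (l) would limit (k) — assessed value is $43,000, meeting the $38,500 threshold — but (m) sets (l) aside: (m) is triggered — at least one employee exceeds 30 hours/week. (n), which would lift (m), does not operate here — the registered capacity is 1,320 units, short of 1,690 units. Exception (c) does not apply.
Exception (d) requires that annual gross revenue is less than $309,000; but annual gross revenue is $321,000, not less than $309,000, so (d) is unavailable.
Exception (e) does not apply: the employer's headcount is 34, not below 31.
No exception is made out. Ona's café falls within the general rule.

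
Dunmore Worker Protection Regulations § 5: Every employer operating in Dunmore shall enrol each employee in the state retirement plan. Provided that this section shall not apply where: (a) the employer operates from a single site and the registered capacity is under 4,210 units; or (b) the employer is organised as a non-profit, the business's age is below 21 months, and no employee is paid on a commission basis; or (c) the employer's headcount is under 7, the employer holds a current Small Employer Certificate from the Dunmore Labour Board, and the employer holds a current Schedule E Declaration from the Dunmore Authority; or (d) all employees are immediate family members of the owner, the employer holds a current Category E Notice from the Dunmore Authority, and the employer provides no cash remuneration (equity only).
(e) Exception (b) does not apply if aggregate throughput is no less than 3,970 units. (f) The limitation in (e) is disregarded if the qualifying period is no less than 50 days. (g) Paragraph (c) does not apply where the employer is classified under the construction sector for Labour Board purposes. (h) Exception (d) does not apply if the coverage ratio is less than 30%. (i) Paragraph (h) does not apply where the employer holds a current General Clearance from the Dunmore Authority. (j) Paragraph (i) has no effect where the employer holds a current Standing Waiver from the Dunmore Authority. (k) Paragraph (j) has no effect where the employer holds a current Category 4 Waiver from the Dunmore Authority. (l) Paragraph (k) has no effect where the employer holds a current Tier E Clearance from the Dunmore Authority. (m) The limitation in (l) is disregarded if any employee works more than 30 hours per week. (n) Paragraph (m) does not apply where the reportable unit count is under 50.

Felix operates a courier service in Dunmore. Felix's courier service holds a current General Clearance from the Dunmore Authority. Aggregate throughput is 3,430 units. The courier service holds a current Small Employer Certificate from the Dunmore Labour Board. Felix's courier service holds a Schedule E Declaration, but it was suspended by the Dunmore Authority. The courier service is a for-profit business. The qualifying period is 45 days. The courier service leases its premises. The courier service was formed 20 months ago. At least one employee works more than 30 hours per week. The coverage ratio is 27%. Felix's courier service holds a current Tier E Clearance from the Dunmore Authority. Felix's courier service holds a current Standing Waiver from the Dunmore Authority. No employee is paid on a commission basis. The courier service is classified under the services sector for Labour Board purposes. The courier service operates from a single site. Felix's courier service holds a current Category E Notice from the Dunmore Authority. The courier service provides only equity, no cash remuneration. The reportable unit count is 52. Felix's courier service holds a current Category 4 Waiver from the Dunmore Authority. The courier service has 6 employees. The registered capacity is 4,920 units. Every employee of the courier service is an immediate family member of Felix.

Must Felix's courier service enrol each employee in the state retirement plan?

Exception (a) fails — the registered capacity is 4,920 units, not under 4,210 units.
Exception (b) fails — the employer is for-profit.
Exception (c) fails — no current Schedule E Declaration is held.
All of (d)'s requirements are met (every employee is an immediate family member; a current Category E Notice is held; remuneration is equity-only). As to paragraphs (h)–(n): (h) would limit (d) — the coverage ratio is 27%, less than the 30% limit — but (i) sets (h) aside: (i) applies — a current General Clearance is held. (j) is triggered (a current Standing Waiver is held), but yields to (k): (k) operates against (j): a current Category 4 Waiver is held. (l) is triggered (a current Tier E Clearance is held), but is set aside by (m): (m) is triggered — at least one employee exceeds 30 hours/week. (n), which would lift (m), is not engaged — the reportable unit count is 52, not under 50. Exception (d) stands.

No — exception (d) applies; Felix's courier service is not required to enrol each employee in the state retirement plan.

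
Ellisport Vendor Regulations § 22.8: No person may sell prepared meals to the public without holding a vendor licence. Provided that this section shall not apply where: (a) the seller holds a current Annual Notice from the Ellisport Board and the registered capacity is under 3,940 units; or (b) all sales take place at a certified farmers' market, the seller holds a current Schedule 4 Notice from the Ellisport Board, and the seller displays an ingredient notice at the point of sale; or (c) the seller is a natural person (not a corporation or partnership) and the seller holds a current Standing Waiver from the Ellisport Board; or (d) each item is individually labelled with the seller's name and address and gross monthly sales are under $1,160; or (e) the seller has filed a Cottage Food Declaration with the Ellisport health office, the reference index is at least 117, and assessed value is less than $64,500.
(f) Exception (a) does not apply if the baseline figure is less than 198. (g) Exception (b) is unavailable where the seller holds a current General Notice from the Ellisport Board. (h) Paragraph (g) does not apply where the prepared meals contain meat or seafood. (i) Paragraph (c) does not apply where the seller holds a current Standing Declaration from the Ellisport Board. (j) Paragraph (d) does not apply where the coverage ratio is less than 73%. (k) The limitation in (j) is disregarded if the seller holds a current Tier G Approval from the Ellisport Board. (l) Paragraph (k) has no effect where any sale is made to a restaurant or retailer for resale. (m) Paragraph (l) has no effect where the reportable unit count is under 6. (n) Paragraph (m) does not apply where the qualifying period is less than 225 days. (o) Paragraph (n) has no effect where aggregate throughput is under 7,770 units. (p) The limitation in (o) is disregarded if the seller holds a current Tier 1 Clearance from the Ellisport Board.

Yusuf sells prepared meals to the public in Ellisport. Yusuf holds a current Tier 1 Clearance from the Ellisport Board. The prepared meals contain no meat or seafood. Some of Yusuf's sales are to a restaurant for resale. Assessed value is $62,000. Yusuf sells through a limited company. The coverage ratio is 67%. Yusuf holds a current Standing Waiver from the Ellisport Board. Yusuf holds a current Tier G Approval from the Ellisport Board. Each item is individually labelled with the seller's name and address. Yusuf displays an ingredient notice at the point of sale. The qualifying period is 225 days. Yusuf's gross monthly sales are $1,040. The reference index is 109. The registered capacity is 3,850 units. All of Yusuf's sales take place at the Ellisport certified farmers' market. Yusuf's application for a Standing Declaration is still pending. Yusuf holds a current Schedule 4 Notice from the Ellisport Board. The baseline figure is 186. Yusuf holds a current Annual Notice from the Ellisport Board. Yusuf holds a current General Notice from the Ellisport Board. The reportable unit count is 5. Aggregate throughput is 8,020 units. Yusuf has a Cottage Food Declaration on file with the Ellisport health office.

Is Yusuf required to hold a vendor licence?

No — exception (d) applies; Yusuf is not required to hold a vendor licence.

All of (a)'s requirements are met (a current Annual Notice is held; the registered capacity is 3,850 units, under the 3,940 units limit). But: (f) operates against (a): the baseline figure is 186, less than the 198 limit. So (a) is unavailable.
Exception (b): all sales are at a certified farmers' market; a current Schedule 4 Notice is held; an ingredient notice is displayed — every condition holds. But: (g) applies — a current General Notice is held. (h), which would lift (g), does not operate here — the prepared meals contain no meat or seafood. (b) is therefore removed.
Exception (c) fails — the seller operates through a limited company.
All of (d)'s requirements are met (items are individually labelled; gross monthly sales are $1,040, under the $1,160 limit). Considering the limiting provisions: (j) operates (the coverage ratio is 67%, less than the 73% limit), but is itself disapplied by (k): (k) operates against (j): a current Tier G Approval is held. (l) applies (some sales are to a restaurant for resale), but is displaced by (m): (m) is engaged — the reportable unit count is 5, under the 6 limit. (n) is not triggered (the qualifying period is 225 days, not less than 225 days), so (m) stands. Exception (d) stands.
Exception (e) fails — the reference index is 109, short of 117.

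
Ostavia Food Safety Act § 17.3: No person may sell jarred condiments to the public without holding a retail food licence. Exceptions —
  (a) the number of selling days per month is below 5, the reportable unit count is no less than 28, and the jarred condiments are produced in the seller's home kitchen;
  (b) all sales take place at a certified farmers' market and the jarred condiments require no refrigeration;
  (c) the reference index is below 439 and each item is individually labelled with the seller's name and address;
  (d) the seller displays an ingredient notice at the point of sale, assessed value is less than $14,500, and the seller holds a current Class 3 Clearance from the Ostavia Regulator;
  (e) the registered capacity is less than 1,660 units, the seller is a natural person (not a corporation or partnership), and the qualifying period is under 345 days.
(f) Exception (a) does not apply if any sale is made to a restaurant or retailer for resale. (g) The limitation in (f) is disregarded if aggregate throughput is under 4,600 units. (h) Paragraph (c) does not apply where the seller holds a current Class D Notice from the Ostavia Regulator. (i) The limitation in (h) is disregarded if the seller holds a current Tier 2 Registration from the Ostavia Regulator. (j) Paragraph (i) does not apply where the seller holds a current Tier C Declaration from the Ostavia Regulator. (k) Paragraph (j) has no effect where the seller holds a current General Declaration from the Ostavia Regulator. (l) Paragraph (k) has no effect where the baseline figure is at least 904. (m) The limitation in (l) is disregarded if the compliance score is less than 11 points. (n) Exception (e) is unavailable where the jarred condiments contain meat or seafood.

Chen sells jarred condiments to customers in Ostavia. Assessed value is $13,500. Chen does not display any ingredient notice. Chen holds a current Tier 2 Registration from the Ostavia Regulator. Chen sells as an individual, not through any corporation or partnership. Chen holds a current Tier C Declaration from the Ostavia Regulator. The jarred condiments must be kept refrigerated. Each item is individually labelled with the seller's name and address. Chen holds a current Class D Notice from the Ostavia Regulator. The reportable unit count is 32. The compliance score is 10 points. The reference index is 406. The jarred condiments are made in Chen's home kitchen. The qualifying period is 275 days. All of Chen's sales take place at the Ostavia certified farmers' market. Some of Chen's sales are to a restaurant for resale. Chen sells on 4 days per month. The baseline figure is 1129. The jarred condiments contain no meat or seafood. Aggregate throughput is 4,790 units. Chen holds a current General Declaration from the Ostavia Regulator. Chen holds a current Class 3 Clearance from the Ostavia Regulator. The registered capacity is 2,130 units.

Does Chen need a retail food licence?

No — exception (c) applies; Chen is not required to hold a retail food licence.

All of (a)'s requirements are met (the number of selling days per month is 4, below the 5 limit; the reportable unit count is 32, meeting the 28 threshold; the jarred condiments are home-kitchen produced). However, paragraphs (f)–(g) must be considered: (f) applies — some sales are to a restaurant for resale. (g), which would lift (f), is not engaged — aggregate throughput is 4,790 units, not under 4,600 units. So (a) is unavailable.
Exception (b) fails — the jarred condiments require refrigeration.
Exception (c)'s conditions are all satisfied: the reference index is 406, below the 439 limit; items are individually labelled. Under paragraphs (h)–(m): (h) is engaged (a current Class D Notice is held), but is displaced by (i): (i) operates against (h): a current Tier 2 Registration is held. (j) is engaged (a current Tier C Declaration is held), but is set aside by (k): (k) operates against (j): a current General Declaration is held. (l) is triggered (the baseline figure is 1,129, meeting the 904 threshold), but is itself disapplied by (m): (m) operates against (l): the compliance score is 10 points, less than the 11 points limit. So (c) applies.
Exception (d) fails — no ingredient notice is displayed.
Exception (e) fails — the registered capacity is 2,130 units, not less than 1,660 units.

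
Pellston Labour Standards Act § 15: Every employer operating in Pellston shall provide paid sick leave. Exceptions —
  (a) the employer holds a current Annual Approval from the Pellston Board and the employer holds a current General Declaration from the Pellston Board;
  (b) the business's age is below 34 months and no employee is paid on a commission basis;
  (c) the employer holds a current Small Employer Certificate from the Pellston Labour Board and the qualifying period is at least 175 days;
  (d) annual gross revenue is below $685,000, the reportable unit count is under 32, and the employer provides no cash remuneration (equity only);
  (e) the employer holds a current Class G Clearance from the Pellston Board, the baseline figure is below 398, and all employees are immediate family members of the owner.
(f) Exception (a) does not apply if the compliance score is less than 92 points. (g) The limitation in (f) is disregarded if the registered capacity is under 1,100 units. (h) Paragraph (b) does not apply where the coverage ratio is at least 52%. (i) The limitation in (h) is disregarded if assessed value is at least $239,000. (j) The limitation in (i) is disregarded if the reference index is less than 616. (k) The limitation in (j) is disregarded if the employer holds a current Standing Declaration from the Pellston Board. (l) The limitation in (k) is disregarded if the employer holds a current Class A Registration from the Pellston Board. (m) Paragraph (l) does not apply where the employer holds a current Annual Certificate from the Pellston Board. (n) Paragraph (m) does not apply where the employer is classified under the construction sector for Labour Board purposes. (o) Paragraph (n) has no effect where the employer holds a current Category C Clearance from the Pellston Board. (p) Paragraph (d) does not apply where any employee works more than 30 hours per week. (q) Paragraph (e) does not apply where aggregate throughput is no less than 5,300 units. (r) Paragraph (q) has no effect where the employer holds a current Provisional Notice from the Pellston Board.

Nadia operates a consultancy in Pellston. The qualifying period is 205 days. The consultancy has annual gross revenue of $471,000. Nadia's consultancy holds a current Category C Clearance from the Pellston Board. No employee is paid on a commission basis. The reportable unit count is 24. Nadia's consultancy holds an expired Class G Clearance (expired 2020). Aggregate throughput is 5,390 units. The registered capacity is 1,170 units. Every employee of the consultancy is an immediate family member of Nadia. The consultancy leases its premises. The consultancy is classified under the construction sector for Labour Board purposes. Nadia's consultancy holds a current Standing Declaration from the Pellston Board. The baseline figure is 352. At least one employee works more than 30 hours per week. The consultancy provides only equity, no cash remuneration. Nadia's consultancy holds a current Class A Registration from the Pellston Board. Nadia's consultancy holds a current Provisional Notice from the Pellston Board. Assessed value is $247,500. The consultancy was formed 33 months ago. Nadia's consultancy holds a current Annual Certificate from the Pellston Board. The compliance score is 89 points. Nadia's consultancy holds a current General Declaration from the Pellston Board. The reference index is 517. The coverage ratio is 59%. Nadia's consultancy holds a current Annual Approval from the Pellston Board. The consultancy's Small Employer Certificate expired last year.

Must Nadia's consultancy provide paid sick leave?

All of (a)'s requirements are met (a current Annual Approval is held; a current General Declaration is held). Turning to paragraphs (f)–(g): (f) applies — the compliance score is 89 points, less than the 92 points limit. (g), which would lift (f), does not operate here — the registered capacity is 1,170 units, not under 1,100 units. (a) is therefore removed.
Exception (b): the business's age is 33 months, below the 34 months limit; no employee is paid on commission — every condition holds. As to paragraphs (h)–(o): (h) would limit (b) — the coverage ratio is 59%, meeting the 52% threshold — but (i) sets (h) aside: (i) operates against (h): assessed value is $247,500, meeting the $239,000 threshold. (j) would limit (i) — the reference index is 517, less than the 616 limit — but (k) sets (j) aside: (k) operates against (j): a current Standing Declaration is held. (l) applies (a current Class A Registration is held), but is overridden by (m): (m) operates against (l): a current Annual Certificate is held. (n) would limit (m) — the consultancy is classified under the construction sector — but (o) sets (n) aside: (o) applies — a current Category C Clearance is held. (b) remains available.
Exception (c) does not apply: the Small Employer Certificate has expired.
Exception (d)'s conditions are all satisfied: annual gross revenue is $471,000, below the $685,000 limit; the reportable unit count is 24, under the 32 limit; remuneration is equity-only. However, paragraph (p) must be considered: (p) applies — at least one employee exceeds 30 hours/week. (d) is therefore removed.
Exception (e) fails — there is no Class G Clearance in force.

No — exception (b) applies; Nadia's consultancy is not required to provide paid sick leave.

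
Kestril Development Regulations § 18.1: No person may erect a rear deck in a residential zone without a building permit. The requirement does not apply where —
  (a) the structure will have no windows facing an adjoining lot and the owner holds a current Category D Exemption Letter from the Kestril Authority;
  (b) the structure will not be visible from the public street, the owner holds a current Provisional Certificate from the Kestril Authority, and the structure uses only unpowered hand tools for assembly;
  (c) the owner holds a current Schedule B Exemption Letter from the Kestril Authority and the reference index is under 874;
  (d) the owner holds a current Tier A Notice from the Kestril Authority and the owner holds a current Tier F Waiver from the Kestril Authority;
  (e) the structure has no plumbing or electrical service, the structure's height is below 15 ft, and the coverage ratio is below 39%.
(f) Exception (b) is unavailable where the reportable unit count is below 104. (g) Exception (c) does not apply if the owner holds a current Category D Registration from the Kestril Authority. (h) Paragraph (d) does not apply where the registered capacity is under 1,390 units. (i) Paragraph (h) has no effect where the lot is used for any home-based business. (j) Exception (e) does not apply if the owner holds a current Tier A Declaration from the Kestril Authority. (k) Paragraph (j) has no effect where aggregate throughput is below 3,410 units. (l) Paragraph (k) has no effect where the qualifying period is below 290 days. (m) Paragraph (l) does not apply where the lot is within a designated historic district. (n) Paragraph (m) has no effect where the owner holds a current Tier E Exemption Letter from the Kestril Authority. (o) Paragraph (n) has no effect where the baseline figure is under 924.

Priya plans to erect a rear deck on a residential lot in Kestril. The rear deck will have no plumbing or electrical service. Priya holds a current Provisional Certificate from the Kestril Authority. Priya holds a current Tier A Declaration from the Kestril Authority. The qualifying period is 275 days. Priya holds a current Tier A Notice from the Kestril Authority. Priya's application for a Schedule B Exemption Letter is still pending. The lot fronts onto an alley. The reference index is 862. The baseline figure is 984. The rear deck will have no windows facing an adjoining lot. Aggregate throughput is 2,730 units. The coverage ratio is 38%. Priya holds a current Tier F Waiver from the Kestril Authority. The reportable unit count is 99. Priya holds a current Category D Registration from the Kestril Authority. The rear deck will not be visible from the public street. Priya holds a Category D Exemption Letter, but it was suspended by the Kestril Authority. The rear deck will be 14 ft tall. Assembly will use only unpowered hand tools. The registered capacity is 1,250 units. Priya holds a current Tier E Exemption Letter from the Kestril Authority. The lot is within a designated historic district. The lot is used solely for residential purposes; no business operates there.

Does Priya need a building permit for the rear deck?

Yes — Priya must obtain a building permit.

Exception (a) does not apply: no current Category D Exemption Letter is held.
Exception (b)'s conditions are all satisfied: the structure will not be visible from the street; a current Provisional Certificate is held; assembly uses only hand tools. Turning to paragraph (f): (f) operates — the reportable unit count is 99, below the 104 limit. So (b) is unavailable.
Exception (c) does not apply: no current Schedule B Exemption Letter is held.
Exception (d) is satisfied on its face — a current Tier A Notice is held; a current Tier F Waiver is held. Turning to paragraphs (h)–(i): (h) is engaged — the registered capacity is 1,250 units, under the 1,390 units limit. (i) does not operate here (the lot is solely residential), so (h) stands. Exception (d) does not apply.
Exception (e): there is no plumbing or electrical service; the structure's height is 14 ft, below the 15 ft limit; the coverage ratio is 38%, below the 39% limit — every condition holds. But applying paragraphs (j)–(o): (j) operates against (e): a current Tier A Declaration is held. (k) is engaged (aggregate throughput is 2,730 units, below the 3,410 units limit), but is overridden by (l): (l) operates against (k): the qualifying period is 275 days, below the 290 days limit. (m) would limit (l) — the lot is in a historic district — but (n) sets (m) aside: (n) applies — a current Tier E Exemption Letter is held. (o) is inapplicable (the baseline figure is 984, not under 924), so (n) stands. (e) is therefore removed.
None of the exceptions is available; § 18.1 applies in full.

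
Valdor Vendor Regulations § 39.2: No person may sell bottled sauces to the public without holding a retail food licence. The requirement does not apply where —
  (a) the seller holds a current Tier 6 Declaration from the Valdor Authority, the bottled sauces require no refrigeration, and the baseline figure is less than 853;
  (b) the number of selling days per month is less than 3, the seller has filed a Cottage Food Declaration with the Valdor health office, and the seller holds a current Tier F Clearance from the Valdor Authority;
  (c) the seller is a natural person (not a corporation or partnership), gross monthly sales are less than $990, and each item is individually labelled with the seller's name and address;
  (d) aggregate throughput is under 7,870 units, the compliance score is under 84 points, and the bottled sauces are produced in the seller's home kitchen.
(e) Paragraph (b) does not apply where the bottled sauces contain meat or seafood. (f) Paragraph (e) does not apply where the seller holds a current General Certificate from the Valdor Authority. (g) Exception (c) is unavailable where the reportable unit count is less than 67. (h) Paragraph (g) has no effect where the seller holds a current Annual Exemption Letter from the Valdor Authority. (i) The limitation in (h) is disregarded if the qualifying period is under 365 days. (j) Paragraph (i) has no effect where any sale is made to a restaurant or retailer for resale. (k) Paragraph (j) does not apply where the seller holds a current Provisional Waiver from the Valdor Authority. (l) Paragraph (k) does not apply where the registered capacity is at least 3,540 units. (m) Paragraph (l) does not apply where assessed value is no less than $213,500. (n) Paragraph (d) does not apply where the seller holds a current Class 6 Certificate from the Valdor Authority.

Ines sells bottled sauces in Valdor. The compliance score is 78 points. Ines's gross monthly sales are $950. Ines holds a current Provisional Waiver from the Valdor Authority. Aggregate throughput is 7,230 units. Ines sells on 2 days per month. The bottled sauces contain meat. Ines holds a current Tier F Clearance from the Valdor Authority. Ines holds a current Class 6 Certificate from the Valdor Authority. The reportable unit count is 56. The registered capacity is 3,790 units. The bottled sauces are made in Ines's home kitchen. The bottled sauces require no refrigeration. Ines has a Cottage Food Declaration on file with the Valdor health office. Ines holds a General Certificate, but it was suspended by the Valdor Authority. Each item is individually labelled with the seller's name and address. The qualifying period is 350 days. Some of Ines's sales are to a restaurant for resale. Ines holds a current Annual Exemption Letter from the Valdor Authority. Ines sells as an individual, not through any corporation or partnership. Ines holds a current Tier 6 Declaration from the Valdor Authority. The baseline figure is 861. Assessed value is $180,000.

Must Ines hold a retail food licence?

No — exception (c) applies; Ines is not required to hold a retail food licence.

Exception (a) requires that the baseline figure is less than 853; but the baseline figure is 861, not less than 853, so (a) is unavailable.
Exception (b)'s conditions are all satisfied: the number of selling days per month is 2, less than the 3 limit; a Cottage Food Declaration is on file; a current Tier F Clearance is held. But applying paragraphs (e)–(f): (e) operates — the bottled sauces contain meat. (f), which would lift (e), is not triggered — there is no General Certificate in force. (b) is therefore removed.
Exception (c)'s conditions are all satisfied: the seller is a natural person; gross monthly sales are $950, less than the $990 limit; items are individually labelled. Considering the limiting provisions: (g) applies (the reportable unit count is 56, less than the 67 limit), but is overridden by (h): (h) operates — a current Annual Exemption Letter is held. (i) is triggered (the qualifying period is 350 days, under the 365 days limit), but is displaced by (j): (j) is engaged — some sales are to a restaurant for resale. (k) is triggered (a current Provisional Waiver is held), but is overridden by (l): (l) operates against (k): the registered capacity is 3,790 units, meeting the 3,540 units threshold. (m), which would lift (l), does not operate here — assessed value is $180,000, short of $213,500. (c) remains available.
Exception (d) is satisfied on its face — aggregate throughput is 7,230 units, under the 7,870 units limit; the compliance score is 78 points, under the 84 points limit; the bottled sauces are home-kitchen produced. However, paragraph (n) must be considered: (n) applies — a current Class 6 Certificate is held. Exception (d) does not apply.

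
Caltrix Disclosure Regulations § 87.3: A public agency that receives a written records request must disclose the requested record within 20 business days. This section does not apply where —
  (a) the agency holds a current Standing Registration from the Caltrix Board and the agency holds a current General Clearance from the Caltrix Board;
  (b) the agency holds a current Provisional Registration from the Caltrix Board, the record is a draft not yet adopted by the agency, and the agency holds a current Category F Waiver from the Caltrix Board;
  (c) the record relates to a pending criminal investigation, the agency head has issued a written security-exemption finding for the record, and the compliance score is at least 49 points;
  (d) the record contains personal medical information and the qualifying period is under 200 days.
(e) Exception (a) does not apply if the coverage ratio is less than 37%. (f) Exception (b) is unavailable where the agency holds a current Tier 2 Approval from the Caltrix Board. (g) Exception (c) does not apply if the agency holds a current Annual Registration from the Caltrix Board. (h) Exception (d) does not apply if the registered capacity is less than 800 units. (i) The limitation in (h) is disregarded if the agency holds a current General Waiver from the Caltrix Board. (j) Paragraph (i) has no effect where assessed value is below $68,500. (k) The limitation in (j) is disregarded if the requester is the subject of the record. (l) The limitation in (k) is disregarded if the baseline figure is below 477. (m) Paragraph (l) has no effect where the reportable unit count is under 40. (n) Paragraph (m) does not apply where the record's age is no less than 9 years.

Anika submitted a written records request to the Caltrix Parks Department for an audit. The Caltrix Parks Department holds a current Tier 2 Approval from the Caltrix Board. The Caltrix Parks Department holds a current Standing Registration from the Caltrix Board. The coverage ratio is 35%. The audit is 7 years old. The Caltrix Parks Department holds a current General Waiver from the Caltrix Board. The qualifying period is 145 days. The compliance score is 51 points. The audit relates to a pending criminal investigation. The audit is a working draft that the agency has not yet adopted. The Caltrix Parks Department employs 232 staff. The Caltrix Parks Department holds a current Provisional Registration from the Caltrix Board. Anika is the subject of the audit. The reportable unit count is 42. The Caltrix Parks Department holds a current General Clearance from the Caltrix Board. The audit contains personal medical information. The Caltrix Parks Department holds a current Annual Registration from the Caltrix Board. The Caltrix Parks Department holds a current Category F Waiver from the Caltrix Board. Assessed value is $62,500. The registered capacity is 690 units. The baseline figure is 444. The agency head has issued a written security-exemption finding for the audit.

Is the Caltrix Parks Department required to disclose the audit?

All of (a)'s requirements are met (a current Standing Registration is held; a current General Clearance is held). However, paragraph (e) must be considered: (e) is engaged — the coverage ratio is 35%, less than the 37% limit. So (a) is unavailable.
Exception (b)'s conditions are all satisfied: a current Provisional Registration is held; the audit is an unadopted draft; a current Category F Waiver is held. Turning to paragraph (f): (f) operates against (b): a current Tier 2 Approval is held. So (b) is unavailable.
Exception (c): the audit relates to a pending investigation; a written security-exemption finding has been issued; the compliance score is 51 points, meeting the 49 points threshold — every condition holds. But applying paragraph (g): (g) is triggered — a current Annual Registration is held. Exception (c) does not apply.
All of (d)'s requirements are met (the audit contains personal medical information; the qualifying period is 145 days, under the 200 days limit). But: (h) is engaged — the registered capacity is 690 units, less than the 800 units limit. (i) would limit (h) — a current General Waiver is held — but (j) sets (i) aside: (j) operates — assessed value is $62,500, below the $68,500 limit. (k) is engaged (Anika is the subject of the audit), but is set aside by (l): (l) operates against (k): the baseline figure is 444, below the 477 limit. (m), which would lift (l), is not triggered — the reportable unit count is 42, not under 40. Exception (d) does not apply.
None of the exceptions is available; § 87.3 applies in full.

Yes — the Caltrix Parks Department must disclose the audit.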